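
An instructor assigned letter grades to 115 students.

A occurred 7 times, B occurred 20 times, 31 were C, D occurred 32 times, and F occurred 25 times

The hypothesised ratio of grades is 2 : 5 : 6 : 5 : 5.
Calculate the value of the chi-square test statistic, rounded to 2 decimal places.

3.89

Ratio total = 23. Expected counts: 115×2/23 = 10, 115×5/23 = 25, 115×6/23 = 30, 115×5/23 = 25, 115×5/23 = 25.
χ² = (7−10)²/10 + (20−25)²/25 + (31−30)²/30 + (32−25)²/25 + (25−25)²/25
   = 0.900 + 1.000 + 0.033 + 1.960 + 0.000
Sum = 3.89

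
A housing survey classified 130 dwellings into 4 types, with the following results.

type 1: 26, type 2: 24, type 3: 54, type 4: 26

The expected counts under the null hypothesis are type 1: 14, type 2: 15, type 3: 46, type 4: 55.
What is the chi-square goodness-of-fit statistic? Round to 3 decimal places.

type 1: (26 − 14)²/14 = 144/14 = 10.2857
type 2: (24 − 15)²/15 = 81/15 = 5.4000
type 3: (54 − 46)²/46 = 64/46 = 1.3913
type 4: (26 − 55)²/55 = 841/55 = 15.2909
Sum = 32.368

32.368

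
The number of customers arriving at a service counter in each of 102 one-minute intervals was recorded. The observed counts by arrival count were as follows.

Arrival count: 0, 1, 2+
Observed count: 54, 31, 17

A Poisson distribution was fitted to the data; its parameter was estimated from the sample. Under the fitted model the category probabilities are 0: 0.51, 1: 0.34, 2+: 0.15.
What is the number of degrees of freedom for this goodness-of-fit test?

1

There are k = 3 categories and 1 parameter estimated from the data, so df = 3 − 1 − 1 = 1.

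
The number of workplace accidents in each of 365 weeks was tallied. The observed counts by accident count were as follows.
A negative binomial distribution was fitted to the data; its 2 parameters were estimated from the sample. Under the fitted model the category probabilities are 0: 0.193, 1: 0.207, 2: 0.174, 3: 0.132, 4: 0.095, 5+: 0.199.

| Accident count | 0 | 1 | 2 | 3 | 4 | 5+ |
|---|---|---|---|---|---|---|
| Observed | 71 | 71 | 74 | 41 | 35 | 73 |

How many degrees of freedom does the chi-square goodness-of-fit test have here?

3

There are k = 6 categories and 2 parameters estimated from the data, so df = 6 − 1 − 2 = 3.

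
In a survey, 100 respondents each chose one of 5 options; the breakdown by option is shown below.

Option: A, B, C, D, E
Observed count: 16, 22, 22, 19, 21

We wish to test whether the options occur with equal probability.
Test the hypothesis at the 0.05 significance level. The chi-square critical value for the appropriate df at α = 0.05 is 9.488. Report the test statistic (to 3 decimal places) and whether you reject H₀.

Under H₀ each category has probability 1/5, so each expected count is 100/5 = 20.
χ² = (16−20)²/20 + (22−20)²/20 + (22−20)²/20 + (19−20)²/20 + (21−20)²/20
   = 0.8000 + 0.2000 + 0.2000 + 0.0500 + 0.0500
Sum = 1.300
df = 4. Since 1.300 < 9.488, we do not reject H₀.

1.300; do not reject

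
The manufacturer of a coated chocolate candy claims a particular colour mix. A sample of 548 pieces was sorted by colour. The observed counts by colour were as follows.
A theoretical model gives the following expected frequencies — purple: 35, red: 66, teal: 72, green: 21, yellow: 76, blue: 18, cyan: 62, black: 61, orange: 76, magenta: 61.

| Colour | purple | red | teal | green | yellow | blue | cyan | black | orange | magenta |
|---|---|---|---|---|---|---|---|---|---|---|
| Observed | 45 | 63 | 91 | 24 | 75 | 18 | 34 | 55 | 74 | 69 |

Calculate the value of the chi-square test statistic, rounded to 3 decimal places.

22.786

cat          O        E   (O−E)²/E
purple      45       35     2.8571
red         63       66     0.1364
teal        91       72     5.0139
green       24       21     0.4286
yellow      75       76     0.0132
blue        18       18     0.0000
cyan        34       62    12.6452
black       55       61     0.5902
orange      74       76     0.0526
magenta     69       61     1.0492
Sum = 22.786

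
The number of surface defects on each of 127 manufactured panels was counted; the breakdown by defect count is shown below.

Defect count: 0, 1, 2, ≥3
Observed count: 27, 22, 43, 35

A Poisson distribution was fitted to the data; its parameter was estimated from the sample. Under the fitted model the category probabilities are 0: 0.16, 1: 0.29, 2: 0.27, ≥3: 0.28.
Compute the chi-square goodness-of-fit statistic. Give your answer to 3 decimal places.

10.389

Expected counts E_i = n·p_i: 127×0.16 = 20.32, 127×0.29 = 36.83, 127×0.27 = 34.29, 127×0.28 = 35.56.
cat         O        E   (O−E)²/E
0          27    20.32     2.1960
1          22    36.83     5.9715
2          43    34.29     2.2124
≥3         35    35.56     0.0088
Sum = 10.389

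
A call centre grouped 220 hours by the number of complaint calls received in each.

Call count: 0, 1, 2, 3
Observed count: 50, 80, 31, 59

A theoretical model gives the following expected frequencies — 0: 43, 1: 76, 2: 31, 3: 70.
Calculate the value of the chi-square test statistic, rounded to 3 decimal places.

χ² = (50−43)²/43 + (80−76)²/76 + (31−31)²/31 + (59−70)²/70
   = 1.1395 + 0.2105 + 0.0000 + 1.7286
Sum = 3.079

3.079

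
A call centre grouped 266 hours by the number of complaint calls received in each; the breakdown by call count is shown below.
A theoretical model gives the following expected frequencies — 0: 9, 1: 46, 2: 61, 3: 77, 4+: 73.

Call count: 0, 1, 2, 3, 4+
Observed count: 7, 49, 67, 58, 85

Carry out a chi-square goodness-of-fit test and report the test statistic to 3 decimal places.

7.891

χ² = (7−9)²/9 + (49−46)²/46 + (67−61)²/61 + (58−77)²/77 + (85−73)²/73
   = 0.4444 + 0.1957 + 0.5902 + 4.6883 + 1.9726
Sum = 7.891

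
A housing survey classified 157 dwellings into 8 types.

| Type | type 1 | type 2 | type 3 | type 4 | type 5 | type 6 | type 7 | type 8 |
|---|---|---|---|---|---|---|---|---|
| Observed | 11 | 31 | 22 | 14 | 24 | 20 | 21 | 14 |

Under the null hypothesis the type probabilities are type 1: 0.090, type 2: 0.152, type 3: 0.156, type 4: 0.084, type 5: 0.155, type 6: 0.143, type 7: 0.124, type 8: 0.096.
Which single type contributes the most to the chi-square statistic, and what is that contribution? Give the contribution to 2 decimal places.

type 2, 2.13

Expected counts E_i = n·p_i: 157×0.090 = 14.13, 157×0.152 = 23.864, 157×0.156 = 24.492, 157×0.084 = 13.188, 157×0.155 = 24.335, 157×0.143 = 22.451, 157×0.124 = 19.468, 157×0.096 = 15.072.
cat         O        E   (O−E)²/E
type 1     11    14.13      0.693
type 2     31   23.864      2.134
type 3     22   24.492      0.254
type 4     14   13.188      0.050
type 5     24   24.335      0.005
type 6     20   22.451      0.268
type 7     21   19.468      0.121
type 8     14   15.072      0.076
The largest term is for type 2: 2.13.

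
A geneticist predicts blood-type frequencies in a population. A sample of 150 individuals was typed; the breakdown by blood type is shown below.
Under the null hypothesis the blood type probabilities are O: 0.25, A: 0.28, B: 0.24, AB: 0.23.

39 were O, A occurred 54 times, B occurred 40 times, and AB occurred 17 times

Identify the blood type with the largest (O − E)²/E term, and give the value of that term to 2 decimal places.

Expected counts E_i = n·p_i: 150×0.25 = 37.5, 150×0.28 = 42, 150×0.24 = 36, 150×0.23 = 34.5.
χ² = (39−37.5)²/37.5 + (54−42)²/42 + (40−36)²/36 + (17−34.5)²/34.5
   = 0.060 + 3.429 + 0.444 + 8.877
The largest term is for AB: 8.88.

AB, 8.88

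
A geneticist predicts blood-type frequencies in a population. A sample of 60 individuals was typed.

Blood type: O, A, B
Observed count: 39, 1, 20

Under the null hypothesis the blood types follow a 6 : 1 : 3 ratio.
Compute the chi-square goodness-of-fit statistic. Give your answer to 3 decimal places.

Ratio total = 10. Expected counts: 60×6/10 = 36, 60×1/10 = 6, 60×3/10 = 18.
O: (39 − 36)²/36 = 9/36 = 0.2500
A: (1 − 6)²/6 = 25/6 = 4.1667
B: (20 − 18)²/18 = 4/18 = 0.2222
Sum = 4.639

4.639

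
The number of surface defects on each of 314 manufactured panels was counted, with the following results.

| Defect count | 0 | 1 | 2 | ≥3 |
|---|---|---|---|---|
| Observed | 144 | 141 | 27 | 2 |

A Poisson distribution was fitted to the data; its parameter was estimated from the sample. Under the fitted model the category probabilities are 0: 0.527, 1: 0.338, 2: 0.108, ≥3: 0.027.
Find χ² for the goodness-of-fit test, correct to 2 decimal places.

Expected counts E_i = n·p_i: 314×0.527 = 165.478, 314×0.338 = 106.132, 314×0.108 = 33.912, 314×0.027 = 8.478.
χ² = (144−165.478)²/165.478 + (141−106.132)²/106.132 + (27−33.912)²/33.912 + (2−8.478)²/8.478
   = 2.788 + 11.455 + 1.409 + 4.950
Sum = 20.60

20.60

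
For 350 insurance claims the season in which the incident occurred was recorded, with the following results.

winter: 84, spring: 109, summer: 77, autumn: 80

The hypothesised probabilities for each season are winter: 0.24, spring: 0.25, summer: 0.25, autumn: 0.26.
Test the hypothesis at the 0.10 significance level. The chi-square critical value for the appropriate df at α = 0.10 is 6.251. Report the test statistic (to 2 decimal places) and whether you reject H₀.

Expected counts E_i = n·p_i: 350×0.24 = 84, 350×0.25 = 87.5, 350×0.25 = 87.5, 350×0.26 = 91.
winter: (84 − 84)²/84 = 0/84 = 0.000
spring: (109 − 87.5)²/87.5 = 462.25/87.5 = 5.283
summer: (77 − 87.5)²/87.5 = 110.25/87.5 = 1.260
autumn: (80 − 91)²/91 = 121/91 = 1.330
Sum = 7.87
df = 3. Since 7.87 > 6.251, we reject H₀.

7.87; reject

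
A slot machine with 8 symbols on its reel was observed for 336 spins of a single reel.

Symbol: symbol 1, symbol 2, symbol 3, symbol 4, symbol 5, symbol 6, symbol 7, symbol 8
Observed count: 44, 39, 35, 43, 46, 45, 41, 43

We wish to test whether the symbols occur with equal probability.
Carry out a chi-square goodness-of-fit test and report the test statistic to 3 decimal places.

2.143

Under H₀ each category has probability 1/8, so each expected count is 336/8 = 42.
symbol 1: (44 − 42)²/42 = 4/42 = 0.0952
symbol 2: (39 − 42)²/42 = 9/42 = 0.2143
symbol 3: (35 − 42)²/42 = 49/42 = 1.1667
symbol 4: (43 − 42)²/42 = 1/42 = 0.0238
symbol 5: (46 − 42)²/42 = 16/42 = 0.3810
symbol 6: (45 − 42)²/42 = 9/42 = 0.2143
symbol 7: (41 − 42)²/42 = 1/42 = 0.0238
symbol 8: (43 − 42)²/42 = 1/42 = 0.0238
Sum = 2.143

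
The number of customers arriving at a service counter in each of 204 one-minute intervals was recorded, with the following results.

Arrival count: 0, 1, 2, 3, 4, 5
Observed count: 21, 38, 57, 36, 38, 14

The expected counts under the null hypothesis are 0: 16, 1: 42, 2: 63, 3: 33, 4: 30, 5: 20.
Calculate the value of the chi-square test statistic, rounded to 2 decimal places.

χ² = (21−16)²/16 + (38−42)²/42 + (57−63)²/63 + (36−33)²/33 + (38−30)²/30 + (14−20)²/20
   = 1.563 + 0.381 + 0.571 + 0.273 + 2.133 + 1.800
Sum = 6.72

6.72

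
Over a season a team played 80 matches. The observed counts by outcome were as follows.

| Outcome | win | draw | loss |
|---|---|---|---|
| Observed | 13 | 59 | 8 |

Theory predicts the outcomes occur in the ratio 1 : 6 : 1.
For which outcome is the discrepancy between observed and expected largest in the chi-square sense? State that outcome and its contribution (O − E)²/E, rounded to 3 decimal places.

Ratio total = 8. Expected counts: 80×1/8 = 10, 80×6/8 = 60, 80×1/8 = 10.
cat         O        E   (O−E)²/E
win        13       10     0.9000
draw       59       60     0.0167
loss        8       10     0.4000
The largest term is for win: 0.900.

win, 0.900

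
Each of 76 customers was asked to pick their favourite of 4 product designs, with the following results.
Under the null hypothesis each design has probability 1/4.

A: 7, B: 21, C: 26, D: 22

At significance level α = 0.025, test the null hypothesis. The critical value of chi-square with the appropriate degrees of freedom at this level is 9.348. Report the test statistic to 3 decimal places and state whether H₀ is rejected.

Under H₀ each category has probability 1/4, so each expected count is 76/4 = 19.
cat         O        E   (O−E)²/E
A           7       19     7.5789
B          21       19     0.2105
C          26       19     2.5789
D          22       19     0.4737
Sum = 10.842
df = 3. Since 10.842 > 9.348, we reject H₀.

10.842; reject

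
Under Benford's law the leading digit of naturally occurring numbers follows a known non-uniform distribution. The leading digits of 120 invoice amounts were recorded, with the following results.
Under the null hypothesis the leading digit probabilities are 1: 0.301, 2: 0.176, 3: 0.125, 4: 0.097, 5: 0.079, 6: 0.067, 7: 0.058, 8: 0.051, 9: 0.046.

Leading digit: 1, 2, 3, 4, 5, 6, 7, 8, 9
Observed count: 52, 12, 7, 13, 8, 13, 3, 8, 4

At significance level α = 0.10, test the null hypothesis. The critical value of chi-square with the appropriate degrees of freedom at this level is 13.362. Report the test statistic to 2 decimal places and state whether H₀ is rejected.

Expected counts E_i = n·p_i: 120×0.301 = 36.12, 120×0.176 = 21.12, 120×0.125 = 15, 120×0.097 = 11.64, 120×0.079 = 9.48, 120×0.067 = 8.04, 120×0.058 = 6.96, 120×0.051 = 6.12, 120×0.046 = 5.52.
χ² = (52−36.12)²/36.12 + (12−21.12)²/21.12 + (7−15)²/15 + (13−11.64)²/11.64 + (8−9.48)²/9.48 + (13−8.04)²/8.04 + (3−6.96)²/6.96 + (8−6.12)²/6.12 + (4−5.52)²/5.52
   = 6.982 + 3.938 + 4.267 + 0.159 + 0.231 + 3.060 + 2.253 + 0.578 + 0.419
Sum = 21.89
df = 8. Since 21.89 > 13.362, we reject H₀.

21.89; reject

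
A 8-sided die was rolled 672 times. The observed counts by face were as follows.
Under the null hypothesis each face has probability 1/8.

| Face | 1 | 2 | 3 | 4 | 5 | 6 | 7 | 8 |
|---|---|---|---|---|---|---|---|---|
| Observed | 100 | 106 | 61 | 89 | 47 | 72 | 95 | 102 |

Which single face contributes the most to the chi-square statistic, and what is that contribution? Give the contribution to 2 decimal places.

5, 16.30

Under H₀ each category has probability 1/8, so each expected count is 672/8 = 84.
1: (100 − 84)²/84 = 256/84 = 3.048
2: (106 − 84)²/84 = 484/84 = 5.762
3: (61 − 84)²/84 = 529/84 = 6.298
4: (89 − 84)²/84 = 25/84 = 0.298
5: (47 − 84)²/84 = 1369/84 = 16.298
6: (72 − 84)²/84 = 144/84 = 1.714
7: (95 − 84)²/84 = 121/84 = 1.440
8: (102 − 84)²/84 = 324/84 = 3.857
The largest term is for 5: 16.30.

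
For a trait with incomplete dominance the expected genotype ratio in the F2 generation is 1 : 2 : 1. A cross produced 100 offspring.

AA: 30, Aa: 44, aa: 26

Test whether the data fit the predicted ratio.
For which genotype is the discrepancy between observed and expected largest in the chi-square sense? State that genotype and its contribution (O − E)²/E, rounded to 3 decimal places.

AA, 1.000

Ratio total = 4. Expected counts: 100×1/4 = 25, 100×2/4 = 50, 100×1/4 = 25.
cat         O        E   (O−E)²/E
AA         30       25     1.0000
Aa         44       50     0.7200
aa         26       25     0.0400
The largest term is for AA: 1.000.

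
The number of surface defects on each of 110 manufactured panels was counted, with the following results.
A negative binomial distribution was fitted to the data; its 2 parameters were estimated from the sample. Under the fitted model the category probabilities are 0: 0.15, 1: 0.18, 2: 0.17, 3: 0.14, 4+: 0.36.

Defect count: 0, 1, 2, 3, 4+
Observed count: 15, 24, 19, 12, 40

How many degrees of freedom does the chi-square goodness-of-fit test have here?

There are k = 5 categories and 2 parameters estimated from the data, so df = 5 − 1 − 2 = 2.

2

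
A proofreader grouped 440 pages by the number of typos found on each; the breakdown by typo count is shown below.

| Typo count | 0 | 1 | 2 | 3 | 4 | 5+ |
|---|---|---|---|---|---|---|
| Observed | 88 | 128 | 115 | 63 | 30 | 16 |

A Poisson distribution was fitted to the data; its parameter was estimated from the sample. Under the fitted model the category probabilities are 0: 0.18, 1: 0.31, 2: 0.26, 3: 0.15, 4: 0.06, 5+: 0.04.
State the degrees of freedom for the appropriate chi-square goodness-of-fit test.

There are k = 6 categories and 1 parameter estimated from the data, so df = 6 − 1 − 1 = 4.

4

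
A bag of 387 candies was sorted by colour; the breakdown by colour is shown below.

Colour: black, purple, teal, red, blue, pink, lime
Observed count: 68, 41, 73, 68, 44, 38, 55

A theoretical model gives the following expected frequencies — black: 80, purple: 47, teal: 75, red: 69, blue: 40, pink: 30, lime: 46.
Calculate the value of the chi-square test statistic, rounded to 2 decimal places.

black: (68 − 80)²/80 = 144/80 = 1.800
purple: (41 − 47)²/47 = 36/47 = 0.766
teal: (73 − 75)²/75 = 4/75 = 0.053
red: (68 − 69)²/69 = 1/69 = 0.014
blue: (44 − 40)²/40 = 16/40 = 0.400
pink: (38 − 30)²/30 = 64/30 = 2.133
lime: (55 − 46)²/46 = 81/46 = 1.761
Sum = 6.93

6.93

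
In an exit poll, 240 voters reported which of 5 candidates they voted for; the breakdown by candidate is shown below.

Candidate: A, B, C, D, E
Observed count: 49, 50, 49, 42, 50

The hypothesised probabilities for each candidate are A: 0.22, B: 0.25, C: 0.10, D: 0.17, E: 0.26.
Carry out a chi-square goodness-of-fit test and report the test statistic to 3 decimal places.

30.481

Expected counts E_i = n·p_i: 240×0.22 = 52.8, 240×0.25 = 60, 240×0.10 = 24, 240×0.17 = 40.8, 240×0.26 = 62.4.
cat         O        E   (O−E)²/E
A          49     52.8     0.2735
B          50       60     1.6667
C          49       24    26.0417
D          42     40.8     0.0353
E          50     62.4     2.4641
Sum = 30.481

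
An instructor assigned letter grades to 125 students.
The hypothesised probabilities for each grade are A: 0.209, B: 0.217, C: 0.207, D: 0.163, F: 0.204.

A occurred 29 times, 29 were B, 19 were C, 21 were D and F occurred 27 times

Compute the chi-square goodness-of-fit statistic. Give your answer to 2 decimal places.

Expected counts E_i = n·p_i: 125×0.209 = 26.125, 125×0.217 = 27.125, 125×0.207 = 25.875, 125×0.163 = 20.375, 125×0.204 = 25.5.
A: (29 − 26.125)²/26.125 = 8.265625/26.125 = 0.316
B: (29 − 27.125)²/27.125 = 3.515625/27.125 = 0.130
C: (19 − 25.875)²/25.875 = 47.265625/25.875 = 1.827
D: (21 − 20.375)²/20.375 = 0.390625/20.375 = 0.019
F: (27 − 25.5)²/25.5 = 2.25/25.5 = 0.088
Sum = 2.38

2.38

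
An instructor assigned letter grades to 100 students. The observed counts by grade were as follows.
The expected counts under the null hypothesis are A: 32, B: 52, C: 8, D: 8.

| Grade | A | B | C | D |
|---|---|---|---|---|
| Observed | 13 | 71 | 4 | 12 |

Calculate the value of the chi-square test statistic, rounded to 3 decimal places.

χ² = (13−32)²/32 + (71−52)²/52 + (4−8)²/8 + (12−8)²/8
   = 11.2813 + 6.9423 + 2.0000 + 2.0000
Sum = 22.224

22.224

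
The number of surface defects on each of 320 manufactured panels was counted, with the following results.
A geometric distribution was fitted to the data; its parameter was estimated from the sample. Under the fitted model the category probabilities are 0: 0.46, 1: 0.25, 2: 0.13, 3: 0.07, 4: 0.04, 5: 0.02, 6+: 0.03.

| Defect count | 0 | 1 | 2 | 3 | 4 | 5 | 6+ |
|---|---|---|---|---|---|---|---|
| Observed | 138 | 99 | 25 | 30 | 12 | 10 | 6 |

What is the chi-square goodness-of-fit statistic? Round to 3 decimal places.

Expected counts E_i = n·p_i: 320×0.46 = 147.2, 320×0.25 = 80, 320×0.13 = 41.6, 320×0.07 = 22.4, 320×0.04 = 12.8, 320×0.02 = 6.4, 320×0.03 = 9.6.
0: (138 − 147.2)²/147.2 = 84.64/147.2 = 0.5750
1: (99 − 80)²/80 = 361/80 = 4.5125
2: (25 − 41.6)²/41.6 = 275.56/41.6 = 6.6240
3: (30 − 22.4)²/22.4 = 57.76/22.4 = 2.5786
4: (12 − 12.8)²/12.8 = 0.64/12.8 = 0.0500
5: (10 − 6.4)²/6.4 = 12.96/6.4 = 2.0250
6+: (6 − 9.6)²/9.6 = 12.96/9.6 = 1.3500
Sum = 17.715

17.715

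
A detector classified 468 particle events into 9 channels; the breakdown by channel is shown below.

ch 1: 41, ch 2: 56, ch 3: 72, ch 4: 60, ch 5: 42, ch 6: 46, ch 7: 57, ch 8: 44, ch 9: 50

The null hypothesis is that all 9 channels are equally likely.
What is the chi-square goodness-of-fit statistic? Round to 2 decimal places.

Expected count for each of the 9 categories: 468/9 = 52.
χ² = (41−52)²/52 + (56−52)²/52 + (72−52)²/52 + (60−52)²/52 + (42−52)²/52 + (46−52)²/52 + (57−52)²/52 + (44−52)²/52 + (50−52)²/52
   = 2.327 + 0.308 + 7.692 + 1.231 + 1.923 + 0.692 + 0.481 + 1.231 + 0.077
Sum = 15.96

15.96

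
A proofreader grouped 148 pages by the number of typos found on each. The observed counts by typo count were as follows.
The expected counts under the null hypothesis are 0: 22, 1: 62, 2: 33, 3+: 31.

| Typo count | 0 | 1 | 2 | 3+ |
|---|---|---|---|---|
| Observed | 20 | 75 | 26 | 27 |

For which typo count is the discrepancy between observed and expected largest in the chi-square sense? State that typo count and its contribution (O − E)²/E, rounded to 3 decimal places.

0: (20 − 22)²/22 = 4/22 = 0.1818
1: (75 − 62)²/62 = 169/62 = 2.7258
2: (26 − 33)²/33 = 49/33 = 1.4848
3+: (27 − 31)²/31 = 16/31 = 0.5161
The largest term is for 1: 2.726.

1, 2.726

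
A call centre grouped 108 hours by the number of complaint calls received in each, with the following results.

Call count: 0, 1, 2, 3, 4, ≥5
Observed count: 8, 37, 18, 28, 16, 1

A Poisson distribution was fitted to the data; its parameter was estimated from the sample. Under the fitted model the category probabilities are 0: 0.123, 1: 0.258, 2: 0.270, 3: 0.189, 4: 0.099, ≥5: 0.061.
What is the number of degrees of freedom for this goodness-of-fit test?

There are k = 6 categories and 1 parameter estimated from the data, so df = 6 − 1 − 1 = 4.

4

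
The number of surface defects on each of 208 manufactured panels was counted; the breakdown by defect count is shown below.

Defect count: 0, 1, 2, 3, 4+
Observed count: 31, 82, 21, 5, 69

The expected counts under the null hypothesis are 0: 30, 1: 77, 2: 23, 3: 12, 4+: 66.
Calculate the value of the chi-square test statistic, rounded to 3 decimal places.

χ² = (31−30)²/30 + (82−77)²/77 + (21−23)²/23 + (5−12)²/12 + (69−66)²/66
   = 0.0333 + 0.3247 + 0.1739 + 4.0833 + 0.1364
Sum = 4.752

4.752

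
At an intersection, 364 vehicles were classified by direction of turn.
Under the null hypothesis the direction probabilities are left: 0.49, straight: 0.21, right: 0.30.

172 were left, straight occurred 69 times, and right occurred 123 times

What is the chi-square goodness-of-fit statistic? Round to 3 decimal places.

Expected counts E_i = n·p_i: 364×0.49 = 178.36, 364×0.21 = 76.44, 364×0.30 = 109.2.
cat           O        E   (O−E)²/E
left        172   178.36     0.2268
straight     69    76.44     0.7241
right       123    109.2     1.7440
Sum = 2.695

2.695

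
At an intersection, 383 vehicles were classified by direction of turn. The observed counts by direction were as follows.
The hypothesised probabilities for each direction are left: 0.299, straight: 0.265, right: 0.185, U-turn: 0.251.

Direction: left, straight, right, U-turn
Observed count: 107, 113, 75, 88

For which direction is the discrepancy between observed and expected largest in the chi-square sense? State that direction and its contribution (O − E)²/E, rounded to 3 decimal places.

Expected counts E_i = n·p_i: 383×0.299 = 114.517, 383×0.265 = 101.495, 383×0.185 = 70.855, 383×0.251 = 96.133.
χ² = (107−114.517)²/114.517 + (113−101.495)²/101.495 + (75−70.855)²/70.855 + (88−96.133)²/96.133
   = 0.4934 + 1.3042 + 0.2425 + 0.6881
The largest term is for straight: 1.304.

straight, 1.304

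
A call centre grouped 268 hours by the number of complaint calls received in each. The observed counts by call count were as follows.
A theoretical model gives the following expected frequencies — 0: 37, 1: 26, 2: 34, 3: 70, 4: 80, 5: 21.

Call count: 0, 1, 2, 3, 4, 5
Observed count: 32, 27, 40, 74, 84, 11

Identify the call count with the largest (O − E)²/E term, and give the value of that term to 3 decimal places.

5, 4.762

cat         O        E   (O−E)²/E
0          32       37     0.6757
1          27       26     0.0385
2          40       34     1.0588
3          74       70     0.2286
4          84       80     0.2000
5          11       21     4.7619
The largest term is for 5: 4.762.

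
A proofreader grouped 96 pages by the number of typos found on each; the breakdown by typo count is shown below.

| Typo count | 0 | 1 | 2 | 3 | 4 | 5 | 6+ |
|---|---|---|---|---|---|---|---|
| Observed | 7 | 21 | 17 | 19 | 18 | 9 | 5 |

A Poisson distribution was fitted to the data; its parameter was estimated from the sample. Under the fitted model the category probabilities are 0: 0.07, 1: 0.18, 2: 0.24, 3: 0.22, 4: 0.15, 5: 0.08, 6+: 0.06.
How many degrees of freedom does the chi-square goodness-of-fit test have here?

There are k = 7 categories and 1 parameter estimated from the data, so df = 7 − 1 − 1 = 5.

5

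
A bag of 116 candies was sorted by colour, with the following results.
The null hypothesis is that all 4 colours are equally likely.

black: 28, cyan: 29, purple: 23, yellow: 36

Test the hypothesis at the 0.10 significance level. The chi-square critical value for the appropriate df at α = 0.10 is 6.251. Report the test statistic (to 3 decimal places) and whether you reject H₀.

Under H₀ each category has probability 1/4, so each expected count is 116/4 = 29.
χ² = (28−29)²/29 + (29−29)²/29 + (23−29)²/29 + (36−29)²/29
   = 0.0345 + 0.0000 + 1.2414 + 1.6897
Sum = 2.966
df = 3. Since 2.966 < 6.251, we do not reject H₀.

2.966; do not reject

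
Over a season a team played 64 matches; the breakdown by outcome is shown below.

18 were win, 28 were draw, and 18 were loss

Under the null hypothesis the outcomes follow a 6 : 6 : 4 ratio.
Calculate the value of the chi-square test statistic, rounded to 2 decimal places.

2.42

Ratio total = 16. Expected counts: 64×6/16 = 24, 64×6/16 = 24, 64×4/16 = 16.
χ² = (18−24)²/24 + (28−24)²/24 + (18−16)²/16
   = 1.500 + 0.667 + 0.250
Sum = 2.42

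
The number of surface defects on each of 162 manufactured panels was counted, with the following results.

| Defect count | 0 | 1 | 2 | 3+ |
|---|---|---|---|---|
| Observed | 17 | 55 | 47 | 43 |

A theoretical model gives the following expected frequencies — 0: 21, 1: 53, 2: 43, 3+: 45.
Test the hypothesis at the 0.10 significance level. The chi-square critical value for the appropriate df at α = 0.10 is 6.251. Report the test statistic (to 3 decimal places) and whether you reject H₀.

1.298; do not reject

0: (17 − 21)²/21 = 16/21 = 0.7619
1: (55 − 53)²/53 = 4/53 = 0.0755
2: (47 − 43)²/43 = 16/43 = 0.3721
3+: (43 − 45)²/45 = 4/45 = 0.0889
Sum = 1.298
df = 3. Since 1.298 < 6.251, we do not reject H₀.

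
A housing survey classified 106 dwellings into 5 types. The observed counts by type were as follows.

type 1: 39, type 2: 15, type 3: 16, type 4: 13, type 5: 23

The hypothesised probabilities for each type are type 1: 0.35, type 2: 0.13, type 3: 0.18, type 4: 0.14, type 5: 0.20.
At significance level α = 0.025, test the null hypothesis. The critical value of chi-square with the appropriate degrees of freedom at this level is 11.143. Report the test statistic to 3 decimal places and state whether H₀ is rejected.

1.083; do not reject

Expected counts E_i = n·p_i: 106×0.35 = 37.1, 106×0.13 = 13.78, 106×0.18 = 19.08, 106×0.14 = 14.84, 106×0.20 = 21.2.
cat         O        E   (O−E)²/E
type 1     39     37.1     0.0973
type 2     15    13.78     0.1080
type 3     16    19.08     0.4972
type 4     13    14.84     0.2281
type 5     23     21.2     0.1528
Sum = 1.083
df = 4. Since 1.083 < 11.143, we do not reject H₀.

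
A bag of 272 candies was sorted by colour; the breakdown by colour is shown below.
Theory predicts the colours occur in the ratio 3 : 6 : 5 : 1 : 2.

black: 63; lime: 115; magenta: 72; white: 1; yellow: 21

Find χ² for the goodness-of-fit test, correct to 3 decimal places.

Ratio total = 17. Expected counts: 272×3/17 = 48, 272×6/17 = 96, 272×5/17 = 80, 272×1/17 = 16, 272×2/17 = 32.
black: (63 − 48)²/48 = 225/48 = 4.6875
lime: (115 − 96)²/96 = 361/96 = 3.7604
magenta: (72 − 80)²/80 = 64/80 = 0.8000
white: (1 − 16)²/16 = 225/16 = 14.0625
yellow: (21 − 32)²/32 = 121/32 = 3.7813
Sum = 27.092

27.092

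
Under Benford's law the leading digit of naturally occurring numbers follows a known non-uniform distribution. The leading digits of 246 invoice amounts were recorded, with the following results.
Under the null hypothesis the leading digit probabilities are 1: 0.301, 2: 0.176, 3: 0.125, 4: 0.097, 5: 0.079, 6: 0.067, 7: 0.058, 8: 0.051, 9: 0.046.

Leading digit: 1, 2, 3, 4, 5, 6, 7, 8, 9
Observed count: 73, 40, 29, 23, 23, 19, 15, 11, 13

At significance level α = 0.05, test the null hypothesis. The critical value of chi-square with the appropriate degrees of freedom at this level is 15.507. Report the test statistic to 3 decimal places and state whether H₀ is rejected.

1.914; do not reject

Expected counts E_i = n·p_i: 246×0.301 = 74.046, 246×0.176 = 43.296, 246×0.125 = 30.75, 246×0.097 = 23.862, 246×0.079 = 19.434, 246×0.067 = 16.482, 246×0.058 = 14.268, 246×0.051 = 12.546, 246×0.046 = 11.316.
χ² = (73−74.046)²/74.046 + (40−43.296)²/43.296 + (29−30.75)²/30.75 + (23−23.862)²/23.862 + (23−19.434)²/19.434 + (19−16.482)²/16.482 + (15−14.268)²/14.268 + (11−12.546)²/12.546 + (13−11.316)²/11.316
   = 0.0148 + 0.2509 + 0.0996 + 0.0311 + 0.6543 + 0.3847 + 0.0376 + 0.1905 + 0.2506
Sum = 1.914
df = 8. Since 1.914 < 15.507, we do not reject H₀.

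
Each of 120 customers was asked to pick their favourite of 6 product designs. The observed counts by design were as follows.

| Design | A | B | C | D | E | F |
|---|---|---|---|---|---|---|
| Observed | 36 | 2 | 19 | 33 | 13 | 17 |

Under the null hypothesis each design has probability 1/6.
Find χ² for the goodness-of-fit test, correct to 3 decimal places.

40.400

Under H₀ each category has probability 1/6, so each expected count is 120/6 = 20.
χ² = (36−20)²/20 + (2−20)²/20 + (19−20)²/20 + (33−20)²/20 + (13−20)²/20 + (17−20)²/20
   = 12.8000 + 16.2000 + 0.0500 + 8.4500 + 2.4500 + 0.4500
Sum = 40.400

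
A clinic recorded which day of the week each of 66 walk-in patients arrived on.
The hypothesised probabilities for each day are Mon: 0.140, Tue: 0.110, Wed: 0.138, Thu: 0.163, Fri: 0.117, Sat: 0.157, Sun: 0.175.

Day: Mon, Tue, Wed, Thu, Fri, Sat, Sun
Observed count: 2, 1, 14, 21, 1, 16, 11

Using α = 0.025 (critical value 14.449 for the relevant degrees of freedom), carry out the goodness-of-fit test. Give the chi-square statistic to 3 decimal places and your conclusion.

32.394; reject

Expected counts E_i = n·p_i: 66×0.140 = 9.24, 66×0.110 = 7.26, 66×0.138 = 9.108, 66×0.163 = 10.758, 66×0.117 = 7.722, 66×0.157 = 10.362, 66×0.175 = 11.55.
cat         O        E   (O−E)²/E
Mon         2     9.24     5.6729
Tue         1     7.26     5.3977
Wed        14    9.108     2.6275
Thu        21   10.758     9.7507
Fri         1    7.722     5.8515
Sat        16   10.362     3.0677
Sun        11    11.55     0.0262
Sum = 32.394
df = 6. Since 32.394 > 14.449, we reject H₀.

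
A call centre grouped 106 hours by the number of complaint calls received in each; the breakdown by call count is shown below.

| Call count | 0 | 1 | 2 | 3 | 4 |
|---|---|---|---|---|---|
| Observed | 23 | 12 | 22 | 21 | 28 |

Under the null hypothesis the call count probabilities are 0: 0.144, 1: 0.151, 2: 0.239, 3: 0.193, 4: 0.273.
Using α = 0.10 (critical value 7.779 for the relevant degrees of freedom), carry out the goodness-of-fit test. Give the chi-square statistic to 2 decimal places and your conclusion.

5.41; do not reject

Expected counts E_i = n·p_i: 106×0.144 = 15.264, 106×0.151 = 16.006, 106×0.239 = 25.334, 106×0.193 = 20.458, 106×0.273 = 28.938.
χ² = (23−15.264)²/15.264 + (12−16.006)²/16.006 + (22−25.334)²/25.334 + (21−20.458)²/20.458 + (28−28.938)²/28.938
   = 3.921 + 1.003 + 0.439 + 0.014 + 0.030
Sum = 5.41
df = 4. Since 5.41 < 7.779, we do not reject H₀.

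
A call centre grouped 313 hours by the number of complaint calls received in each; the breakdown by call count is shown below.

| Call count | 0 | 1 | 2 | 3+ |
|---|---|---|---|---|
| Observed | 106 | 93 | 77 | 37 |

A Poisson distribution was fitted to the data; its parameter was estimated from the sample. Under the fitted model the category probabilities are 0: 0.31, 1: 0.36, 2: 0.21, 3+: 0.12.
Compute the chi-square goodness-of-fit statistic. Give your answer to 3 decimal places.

Expected counts E_i = n·p_i: 313×0.31 = 97.03, 313×0.36 = 112.68, 313×0.21 = 65.73, 313×0.12 = 37.56.
0: (106 − 97.03)²/97.03 = 80.4609/97.03 = 0.8292
1: (93 − 112.68)²/112.68 = 387.3024/112.68 = 3.4372
2: (77 − 65.73)²/65.73 = 127.0129/65.73 = 1.9323
3+: (37 − 37.56)²/37.56 = 0.3136/37.56 = 0.0083
Sum = 6.207

6.207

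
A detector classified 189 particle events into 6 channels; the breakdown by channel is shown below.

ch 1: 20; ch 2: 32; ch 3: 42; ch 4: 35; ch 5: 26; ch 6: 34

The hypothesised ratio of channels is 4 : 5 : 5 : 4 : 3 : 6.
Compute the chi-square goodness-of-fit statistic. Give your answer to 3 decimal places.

Ratio total = 27. Expected counts: 189×4/27 = 28, 189×5/27 = 35, 189×5/27 = 35, 189×4/27 = 28, 189×3/27 = 21, 189×6/27 = 42.
cat         O        E   (O−E)²/E
ch 1       20       28     2.2857
ch 2       32       35     0.2571
ch 3       42       35     1.4000
ch 4       35       28     1.7500
ch 5       26       21     1.1905
ch 6       34       42     1.5238
Sum = 8.407

8.407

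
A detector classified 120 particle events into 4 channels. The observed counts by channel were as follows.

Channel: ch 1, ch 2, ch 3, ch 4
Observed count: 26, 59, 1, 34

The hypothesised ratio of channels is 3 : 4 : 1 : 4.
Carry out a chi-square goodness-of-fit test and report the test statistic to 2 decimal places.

18.56

Ratio total = 12. Expected counts: 120×3/12 = 30, 120×4/12 = 40, 120×1/12 = 10, 120×4/12 = 40.
χ² = (26−30)²/30 + (59−40)²/40 + (1−10)²/10 + (34−40)²/40
   = 0.533 + 9.025 + 8.100 + 0.900
Sum = 18.56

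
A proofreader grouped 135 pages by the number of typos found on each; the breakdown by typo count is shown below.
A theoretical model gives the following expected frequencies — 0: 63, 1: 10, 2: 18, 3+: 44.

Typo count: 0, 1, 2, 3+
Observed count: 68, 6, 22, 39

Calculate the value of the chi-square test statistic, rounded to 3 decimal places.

3.454

0: (68 − 63)²/63 = 25/63 = 0.3968
1: (6 − 10)²/10 = 16/10 = 1.6000
2: (22 − 18)²/18 = 16/18 = 0.8889
3+: (39 − 44)²/44 = 25/44 = 0.5682
Sum = 3.454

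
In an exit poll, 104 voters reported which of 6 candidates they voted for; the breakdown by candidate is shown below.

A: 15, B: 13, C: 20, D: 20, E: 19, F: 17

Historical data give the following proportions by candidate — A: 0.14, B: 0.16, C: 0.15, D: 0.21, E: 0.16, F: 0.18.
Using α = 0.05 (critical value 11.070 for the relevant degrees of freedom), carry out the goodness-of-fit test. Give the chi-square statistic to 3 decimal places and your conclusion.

2.698; do not reject

Expected counts E_i = n·p_i: 104×0.14 = 14.56, 104×0.16 = 16.64, 104×0.15 = 15.6, 104×0.21 = 21.84, 104×0.16 = 16.64, 104×0.18 = 18.72.
A: (15 − 14.56)²/14.56 = 0.1936/14.56 = 0.0133
B: (13 − 16.64)²/16.64 = 13.2496/16.64 = 0.7963
C: (20 − 15.6)²/15.6 = 19.36/15.6 = 1.2410
D: (20 − 21.84)²/21.84 = 3.3856/21.84 = 0.1550
E: (19 − 16.64)²/16.64 = 5.5696/16.64 = 0.3347
F: (17 − 18.72)²/18.72 = 2.9584/18.72 = 0.1580
Sum = 2.698
df = 5. Since 2.698 < 11.070, we do not reject H₀.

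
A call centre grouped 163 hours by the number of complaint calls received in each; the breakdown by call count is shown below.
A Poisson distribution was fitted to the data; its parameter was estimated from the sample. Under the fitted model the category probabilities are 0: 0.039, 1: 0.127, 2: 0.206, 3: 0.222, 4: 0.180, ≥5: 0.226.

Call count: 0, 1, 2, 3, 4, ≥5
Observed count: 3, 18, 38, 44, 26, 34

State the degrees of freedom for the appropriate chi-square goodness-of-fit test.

4

There are k = 6 categories and 1 parameter estimated from the data, so df = 6 − 1 − 1 = 4.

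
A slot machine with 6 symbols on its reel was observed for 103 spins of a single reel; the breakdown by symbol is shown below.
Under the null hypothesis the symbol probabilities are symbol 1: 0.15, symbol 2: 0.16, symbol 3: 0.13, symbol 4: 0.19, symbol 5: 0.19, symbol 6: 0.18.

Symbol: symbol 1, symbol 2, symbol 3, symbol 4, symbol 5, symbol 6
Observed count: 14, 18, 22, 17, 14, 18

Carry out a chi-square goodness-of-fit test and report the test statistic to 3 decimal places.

7.751

Expected counts E_i = n·p_i: 103×0.15 = 15.45, 103×0.16 = 16.48, 103×0.13 = 13.39, 103×0.19 = 19.57, 103×0.19 = 19.57, 103×0.18 = 18.54.
χ² = (14−15.45)²/15.45 + (18−16.48)²/16.48 + (22−13.39)²/13.39 + (17−19.57)²/19.57 + (14−19.57)²/19.57 + (18−18.54)²/18.54
   = 0.1361 + 0.1402 + 5.5364 + 0.3375 + 1.5853 + 0.0157
Sum = 7.751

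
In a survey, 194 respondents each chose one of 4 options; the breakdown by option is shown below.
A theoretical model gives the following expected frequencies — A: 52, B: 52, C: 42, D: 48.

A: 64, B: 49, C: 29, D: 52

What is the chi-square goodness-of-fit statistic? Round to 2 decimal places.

7.30

A: (64 − 52)²/52 = 144/52 = 2.769
B: (49 − 52)²/52 = 9/52 = 0.173
C: (29 − 42)²/42 = 169/42 = 4.024
D: (52 − 48)²/48 = 16/48 = 0.333
Sum = 7.30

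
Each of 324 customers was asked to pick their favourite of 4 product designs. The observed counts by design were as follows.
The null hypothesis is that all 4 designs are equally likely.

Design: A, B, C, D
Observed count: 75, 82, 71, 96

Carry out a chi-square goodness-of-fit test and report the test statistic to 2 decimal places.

4.47

Under H₀ each category has probability 1/4, so each expected count is 324/4 = 81.
A: (75 − 81)²/81 = 36/81 = 0.444
B: (82 − 81)²/81 = 1/81 = 0.012
C: (71 − 81)²/81 = 100/81 = 1.235
D: (96 − 81)²/81 = 225/81 = 2.778
Sum = 4.47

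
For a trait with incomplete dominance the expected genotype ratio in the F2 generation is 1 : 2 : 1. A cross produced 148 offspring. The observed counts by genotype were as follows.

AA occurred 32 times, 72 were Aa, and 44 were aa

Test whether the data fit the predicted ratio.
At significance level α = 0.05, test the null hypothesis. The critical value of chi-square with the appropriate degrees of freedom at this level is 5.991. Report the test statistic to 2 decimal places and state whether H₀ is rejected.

Ratio total = 4. Expected counts: 148×1/4 = 37, 148×2/4 = 74, 148×1/4 = 37.
χ² = (32−37)²/37 + (72−74)²/74 + (44−37)²/37
   = 0.676 + 0.054 + 1.324
Sum = 2.05
df = 2. Since 2.05 < 5.991, we do not reject H₀.

2.05; do not reject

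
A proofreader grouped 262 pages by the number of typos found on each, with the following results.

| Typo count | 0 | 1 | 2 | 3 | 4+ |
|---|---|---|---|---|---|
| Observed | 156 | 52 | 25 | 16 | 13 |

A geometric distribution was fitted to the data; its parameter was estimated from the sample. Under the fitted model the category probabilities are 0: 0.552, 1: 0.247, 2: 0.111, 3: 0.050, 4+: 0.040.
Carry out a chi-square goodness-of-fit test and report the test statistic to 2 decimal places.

5.21

Expected counts E_i = n·p_i: 262×0.552 = 144.624, 262×0.247 = 64.714, 262×0.111 = 29.082, 262×0.050 = 13.1, 262×0.040 = 10.48.
χ² = (156−144.624)²/144.624 + (52−64.714)²/64.714 + (25−29.082)²/29.082 + (16−13.1)²/13.1 + (13−10.48)²/10.48
   = 0.895 + 2.498 + 0.573 + 0.642 + 0.606
Sum = 5.21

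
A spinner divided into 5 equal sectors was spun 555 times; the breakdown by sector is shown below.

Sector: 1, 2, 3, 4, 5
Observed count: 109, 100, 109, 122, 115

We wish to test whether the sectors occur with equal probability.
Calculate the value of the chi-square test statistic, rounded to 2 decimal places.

Under H₀ each category has probability 1/5, so each expected count is 555/5 = 111.
cat         O        E   (O−E)²/E
1         109      111      0.036
2         100      111      1.090
3         109      111      0.036
4         122      111      1.090
5         115      111      0.144
Sum = 2.40

2.40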